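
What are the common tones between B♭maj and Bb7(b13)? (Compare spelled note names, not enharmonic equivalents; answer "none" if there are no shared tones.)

Bb  D  F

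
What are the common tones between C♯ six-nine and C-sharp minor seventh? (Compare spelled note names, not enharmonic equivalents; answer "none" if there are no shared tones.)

C♯ six-nine: C# E# G# A# D#
C-sharp minor seventh: C# E G# B
Common to both → C#, G#.

C#, G#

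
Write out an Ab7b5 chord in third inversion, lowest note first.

Gb, Ab, C, Ebb

Ab7b5 = Ab–C–Ebb–Gb; third inversion → seventh (Gb) lowest.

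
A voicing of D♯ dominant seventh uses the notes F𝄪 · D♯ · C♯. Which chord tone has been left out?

A♯

D♯ dominant seventh = D♯, F𝄪, A♯, C♯. The voicing lacks the 5th (perfect 5th), A♯.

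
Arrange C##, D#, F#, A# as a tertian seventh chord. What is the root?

D#

Arranged so that each adjacent pair is a third by letter name: D# – F# – A# – C##.
The bottom of that stack, D#, is the root (this is D# minor-major seventh).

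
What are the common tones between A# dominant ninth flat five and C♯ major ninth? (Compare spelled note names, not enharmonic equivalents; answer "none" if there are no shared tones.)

A# dominant ninth flat five = A#, C##, E, G#, B#.
C♯ major ninth = C#, E#, G#, B#, D#.
Shared: G#, B#.

G# B#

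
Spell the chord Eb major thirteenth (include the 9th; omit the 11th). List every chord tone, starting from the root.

E-flat  G  B-flat  D  F  C

Eb major thirteenth is a major thirteenth built on E-flat.
Root: E-flat
Major 3rd (3rd): G
Perfect 5th (5th): B-flat
Major 7th (7th): D
Major 9th (9th): F
Major 13th (13th): C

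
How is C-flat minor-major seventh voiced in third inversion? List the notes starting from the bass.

In root position, C-flat minor-major seventh is C-flat–E-double-flat–G-flat–B-flat.
Third inversion puts the seventh (B-flat) in the bass.

B-flat, C-flat, E-double-flat, G-flat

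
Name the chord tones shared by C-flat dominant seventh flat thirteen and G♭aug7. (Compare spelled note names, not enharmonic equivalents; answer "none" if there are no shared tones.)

Gb

C-flat dominant seventh flat thirteen = Cb, Eb, Gb, Bbb, Abb.
G♭aug7 = Gb, Bb, D, Fb.
Shared: Gb.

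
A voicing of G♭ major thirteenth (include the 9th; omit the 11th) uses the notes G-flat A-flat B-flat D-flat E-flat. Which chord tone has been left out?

F

The full G♭ major thirteenth chord is G-flat, B-flat, D-flat, F, A-flat, E-flat.
Comparing with the voicing, the major 7th (7th) — F — is absent.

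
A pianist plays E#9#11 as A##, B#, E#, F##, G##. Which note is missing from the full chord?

D#

The full E#9#11 chord is E#, G##, B#, D#, F##, A##.
Comparing with the voicing, the minor 7th (7th) — D# — is absent.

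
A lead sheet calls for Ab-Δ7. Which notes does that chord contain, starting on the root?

Ab-Δ7: minor-major seventh on Ab.
- root: Ab
- minor 3rd: Cb
- perfect 5th: Eb
- major 7th: G

Ab – Cb – Eb – G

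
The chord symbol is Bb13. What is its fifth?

F

Root of Bb13 = Bb. The 5th is a perfect 5th: Bb up a perfect 5th → F.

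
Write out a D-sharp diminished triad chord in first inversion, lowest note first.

F-sharp, A, D-sharp

In root position, D-sharp diminished triad is D-sharp–F-sharp–A.
First inversion puts the third (F-sharp) in the bass.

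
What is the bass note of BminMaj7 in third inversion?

A♯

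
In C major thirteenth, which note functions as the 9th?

D

Root of C major thirteenth = C. The 9th is a major 9th: C up a major 9th → D.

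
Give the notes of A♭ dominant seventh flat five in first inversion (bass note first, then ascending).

C  E-double-flat  G-flat  A-flat

In root position, A♭ dominant seventh flat five is A-flat–C–E-double-flat–G-flat.
First inversion puts the third (C) in the bass.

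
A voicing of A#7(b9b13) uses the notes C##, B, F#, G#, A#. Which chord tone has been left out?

E#

The full A#7(b9b13) chord is A#, C##, E#, G#, B, F#.
Comparing with the voicing, the perfect 5th (5th) — E# — is absent.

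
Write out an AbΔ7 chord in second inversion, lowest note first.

In root position, AbΔ7 is Ab–C–Eb–G.
Second inversion puts the fifth (Eb) in the bass.

Eb – G – Ab – C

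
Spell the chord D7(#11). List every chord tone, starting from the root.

D F♯ A C G♯

Root D, quality dominant seventh sharp eleven:
root → D
3rd (major 3rd) → F♯
5th (perfect 5th) → A
7th (minor 7th) → C
11th (augmented 11th) → G♯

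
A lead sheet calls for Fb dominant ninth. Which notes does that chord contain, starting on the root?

F-flat, A-flat, C-flat, E-double-flat, G-flat

Fb dominant ninth is a dominant ninth built on F-flat.
F-flat — root
A-flat — major 3rd
C-flat — perfect 5th
E-double-flat — minor 7th
G-flat — major 9th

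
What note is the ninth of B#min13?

B#min13 is built on B#; its 9th is a major 9th above the root.
A second above B uses the letter C, and the major 9th above B# is C##.

C##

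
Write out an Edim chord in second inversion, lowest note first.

Bb E G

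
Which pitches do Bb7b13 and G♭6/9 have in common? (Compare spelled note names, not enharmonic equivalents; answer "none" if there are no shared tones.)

Bb Ab Gb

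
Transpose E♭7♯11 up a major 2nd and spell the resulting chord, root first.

F A C Eb B

A major 2nd up from Eb is F, so the new chord is F dominant seventh sharp eleven.
Root: F
Major 3rd (3rd): A
Perfect 5th (5th): C
Minor 7th (7th): Eb
Augmented 11th (11th): B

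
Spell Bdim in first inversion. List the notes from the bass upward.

D, F, B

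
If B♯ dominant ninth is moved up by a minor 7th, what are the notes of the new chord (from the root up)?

Transposed root: B-sharp → A-sharp (minor 7th up). So we spell A-sharp dominant ninth:
Root: A-sharp
Major 3rd (3rd): C-double-sharp
Perfect 5th (5th): E-sharp
Minor 7th (7th): G-sharp
Major 9th (9th): B-sharp

A-sharp – C-double-sharp – E-sharp – G-sharp – B-sharp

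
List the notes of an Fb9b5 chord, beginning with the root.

Fb9b5: dominant ninth flat five on Fb.
- root: Fb
- major 3rd: Ab
- diminished 5th: Cbb
- minor 7th: Ebb
- major 9th: Gb

Fb  Ab  Cbb  Ebb  Gb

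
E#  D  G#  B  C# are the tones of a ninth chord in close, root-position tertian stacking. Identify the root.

C#

Arranged so that each adjacent pair is a third by letter name: C# – E# – G# – B – D.
The bottom of that stack, C#, is the root (this is C# dominant seventh flat nine).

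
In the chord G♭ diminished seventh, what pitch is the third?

B-double-flat

G♭ diminished seventh is built on G-flat; its 3rd is a minor 3rd above the root.
A third above G uses the letter B, and the minor 3rd above G-flat is B-double-flat.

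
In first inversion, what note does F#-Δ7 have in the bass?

A

F#-Δ7 in root position is F#–A–C#–E#.
First inversion places the third in the bass, which is A.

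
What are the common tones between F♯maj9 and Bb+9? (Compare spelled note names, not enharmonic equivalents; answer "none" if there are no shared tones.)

F#

F♯maj9: F# A# C# E# G#
Bb+9: Bb D F# Ab C
Common to both → F#.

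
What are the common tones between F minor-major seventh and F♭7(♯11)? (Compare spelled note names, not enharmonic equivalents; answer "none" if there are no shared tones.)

F minor-major seventh = F, Ab, C, E.
F♭7(♯11) = Fb, Ab, Cb, Ebb, Bb.
Shared: Ab.

Ab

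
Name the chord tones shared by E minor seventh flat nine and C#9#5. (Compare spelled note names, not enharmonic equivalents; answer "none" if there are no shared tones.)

B

E minor seventh flat nine = E, G, B, D, F.
C#9#5 = C#, E#, G##, B, D#.
Shared: B.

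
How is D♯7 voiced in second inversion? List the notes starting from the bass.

A#  C#  D#  F##

D♯7 = D#–F##–A#–C#; second inversion → fifth (A#) lowest.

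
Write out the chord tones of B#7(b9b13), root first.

B# – D## – F## – A# – C# – G#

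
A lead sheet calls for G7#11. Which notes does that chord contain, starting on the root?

G – B – D – F – C#

G7#11: dominant seventh sharp eleven on G.
Root: G
Major 3rd (3rd): B
Perfect 5th (5th): D
Minor 7th (7th): F
Augmented 11th (11th): C#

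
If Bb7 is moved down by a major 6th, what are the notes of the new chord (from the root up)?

Db, F, Ab, Cb

A major 6th down from Bb is Db, so the new chord is Db dominant seventh.
- root: Db
- major 3rd: F
- perfect 5th: Ab
- minor 7th: Cb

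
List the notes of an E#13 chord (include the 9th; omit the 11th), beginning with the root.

E# – G## – B# – D# – F## – C##

E#13: dominant thirteenth on E#.
- root: E#
- major 3rd: G##
- perfect 5th: B#
- minor 7th: D#
- major 9th: F##
- major 13th: C##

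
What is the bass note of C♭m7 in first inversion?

Ebb

C♭m7 in root position is Cb–Ebb–Gb–Bbb.
First inversion places the third in the bass, which is Ebb.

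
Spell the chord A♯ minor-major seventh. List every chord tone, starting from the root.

A#  C#  E#  G##

A♯ minor-major seventh is a minor-major seventh built on A#.
A# — root
C# — minor 3rd
E# — perfect 5th
G## — major 7th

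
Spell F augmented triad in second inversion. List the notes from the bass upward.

C#, F, A

F augmented triad = F–A–C#; second inversion → fifth (C#) lowest.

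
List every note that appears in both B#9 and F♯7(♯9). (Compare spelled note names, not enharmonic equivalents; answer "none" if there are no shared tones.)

A♯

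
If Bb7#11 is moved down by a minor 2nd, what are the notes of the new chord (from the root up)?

A minor 2nd down from Bb is A, so the new chord is A dominant seventh sharp eleven.
A — root
C# — major 3rd
E — perfect 5th
G — minor 7th
D# — augmented 11th

A, C#, E, G, D#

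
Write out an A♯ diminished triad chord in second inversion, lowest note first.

In root position, A♯ diminished triad is A-sharp–C-sharp–E.
Second inversion puts the fifth (E) in the bass.

E A-sharp C-sharp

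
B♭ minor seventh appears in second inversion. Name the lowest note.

F

B♭ minor seventh = Bb–Db–F–Ab. Second inversion → fifth in the bass = F.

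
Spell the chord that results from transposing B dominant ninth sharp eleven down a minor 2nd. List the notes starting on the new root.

A♯ – C𝄪 – E♯ – G♯ – B♯ – D𝄪

A minor 2nd down from B is A♯, so the new chord is A♯ dominant ninth sharp eleven.
- root: A♯
- major 3rd: C𝄪
- perfect 5th: E♯
- minor 7th: G♯
- major 9th: B♯
- augmented 11th: D𝄪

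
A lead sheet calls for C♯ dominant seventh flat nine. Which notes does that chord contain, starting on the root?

C♯ dominant seventh flat nine: dominant seventh flat nine on C#.
C# — root
E# — major 3rd
G# — perfect 5th
B — minor 7th
D — minor 9th

C#, E#, G#, B, D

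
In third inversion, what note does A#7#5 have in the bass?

A#7#5 in root position is A♯–C𝄪–E𝄪–G♯.
Third inversion places the seventh in the bass, which is G♯.

G♯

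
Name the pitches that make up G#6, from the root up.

G♯ – B♯ – D♯ – E♯

Root G♯, quality major sixth:
Root: G♯
Major 3rd (3rd): B♯
Perfect 5th (5th): D♯
Major 6th (6th): E♯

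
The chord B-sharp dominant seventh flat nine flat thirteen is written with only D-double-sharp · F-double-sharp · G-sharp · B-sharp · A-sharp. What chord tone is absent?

C-sharp

B-sharp dominant seventh flat nine flat thirteen = B-sharp, D-double-sharp, F-double-sharp, A-sharp, C-sharp, G-sharp. The voicing lacks the 9th (minor 9th), C-sharp.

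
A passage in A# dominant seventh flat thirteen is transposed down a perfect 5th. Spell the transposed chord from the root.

Transposed root: A-sharp → D-sharp (perfect 5th down). So we spell D-sharp dominant seventh flat thirteen:
Root: D-sharp
Major 3rd (3rd): F-double-sharp
Perfect 5th (5th): A-sharp
Minor 7th (7th): C-sharp
Minor 13th (13th): B

D-sharp, F-double-sharp, A-sharp, C-sharp, B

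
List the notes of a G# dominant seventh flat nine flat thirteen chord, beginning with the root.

G# dominant seventh flat nine flat thirteen is a dominant seventh flat nine flat thirteen built on G#.
root → G#
3rd (major 3rd) → B#
5th (perfect 5th) → D#
7th (minor 7th) → F#
9th (minor 9th) → A
13th (minor 13th) → E

G# B# D# F# A E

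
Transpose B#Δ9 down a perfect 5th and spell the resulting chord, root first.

B# down a perfect 5th → E#. New chord: E# major ninth.
Root: E#
Major 3rd (3rd): G##
Perfect 5th (5th): B#
Major 7th (7th): D##
Major 9th (9th): F##

E#, G##, B#, D##, F##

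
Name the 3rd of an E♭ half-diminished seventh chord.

Gb

Root of E♭ half-diminished seventh = Eb. The 3rd is a minor 3rd: Eb up a minor 3rd → Gb.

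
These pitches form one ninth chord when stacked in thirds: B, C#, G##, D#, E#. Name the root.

C#

Stacking in thirds gives C# – E# – G## – B – D#, so C# is the root — C# dominant ninth sharp five.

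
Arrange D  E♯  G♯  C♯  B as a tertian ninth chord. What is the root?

C♯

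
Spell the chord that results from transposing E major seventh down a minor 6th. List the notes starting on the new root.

A minor 6th down from E is G-sharp, so the new chord is G-sharp major seventh.
Root: G-sharp
Major 3rd (3rd): B-sharp
Perfect 5th (5th): D-sharp
Major 7th (7th): F-double-sharp

G-sharp B-sharp D-sharp F-double-sharp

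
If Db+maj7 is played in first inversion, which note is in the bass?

Db+maj7 = Db–F–A–C. First inversion → third in the bass = F.

F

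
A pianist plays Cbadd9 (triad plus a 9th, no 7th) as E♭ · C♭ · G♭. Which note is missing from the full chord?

D♭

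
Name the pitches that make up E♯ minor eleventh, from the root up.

E-sharp  G-sharp  B-sharp  D-sharp  F-double-sharp  A-sharp

E♯ minor eleventh is a minor eleventh built on E-sharp.
root → E-sharp
3rd (minor 3rd) → G-sharp
5th (perfect 5th) → B-sharp
7th (minor 7th) → D-sharp
9th (major 9th) → F-double-sharp
11th (perfect 11th) → A-sharp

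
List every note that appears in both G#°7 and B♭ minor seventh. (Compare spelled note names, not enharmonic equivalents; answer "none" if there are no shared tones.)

G#°7 = G♯, B, D, F.
B♭ minor seventh = B♭, D♭, F, A♭.
Shared: F.

F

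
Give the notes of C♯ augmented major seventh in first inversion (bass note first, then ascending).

E# G## B# C#

C♯ augmented major seventh = C#–E#–G##–B#; first inversion → third (E#) lowest.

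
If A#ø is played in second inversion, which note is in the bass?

E

A#ø = A♯–C♯–E–G♯. Second inversion → fifth in the bass = E.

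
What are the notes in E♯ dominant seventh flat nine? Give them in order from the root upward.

E-sharp, G-double-sharp, B-sharp, D-sharp, F-sharp

E♯ dominant seventh flat nine: dominant seventh flat nine on E-sharp.
root → E-sharp
3rd (major 3rd) → G-double-sharp
5th (perfect 5th) → B-sharp
7th (minor 7th) → D-sharp
9th (minor 9th) → F-sharp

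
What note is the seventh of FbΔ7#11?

Root of FbΔ7#11 = F♭. The 7th is a major 7th: F♭ up a major 7th → E♭.

E♭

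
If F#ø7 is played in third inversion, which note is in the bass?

E

F#ø7 in root position is F♯–A–C–E.
Third inversion places the seventh in the bass, which is E.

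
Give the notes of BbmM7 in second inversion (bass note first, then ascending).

F  A  Bb  Db

In root position, BbmM7 is Bb–Db–F–A.
Second inversion puts the fifth (F) in the bass.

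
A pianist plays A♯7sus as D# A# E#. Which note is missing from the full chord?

G#

A♯7sus = A#, D#, E#, G#. The voicing lacks the 7th (minor 7th), G#.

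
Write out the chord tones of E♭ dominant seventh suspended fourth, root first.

E-flat  A-flat  B-flat  D-flat

E♭ dominant seventh suspended fourth: dominant seventh suspended fourth on E-flat.
- root: E-flat
- perfect 4th: A-flat
- perfect 5th: B-flat
- minor 7th: D-flat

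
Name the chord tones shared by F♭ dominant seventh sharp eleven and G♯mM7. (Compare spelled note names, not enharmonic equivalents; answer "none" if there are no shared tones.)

none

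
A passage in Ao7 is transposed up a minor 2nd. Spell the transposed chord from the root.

B♭, D♭, F♭, A𝄫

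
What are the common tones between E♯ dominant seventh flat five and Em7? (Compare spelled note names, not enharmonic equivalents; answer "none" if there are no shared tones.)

B

E♯ dominant seventh flat five = E#, G##, B, D#.
Em7 = E, G, B, D.
Shared: B.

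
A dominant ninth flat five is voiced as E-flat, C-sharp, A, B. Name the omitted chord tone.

G

A dominant ninth flat five = A, C-sharp, E-flat, G, B. The voicing lacks the 7th (minor 7th), G.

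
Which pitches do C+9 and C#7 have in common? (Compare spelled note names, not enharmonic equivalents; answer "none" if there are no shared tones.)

C+9: C E G# Bb D
C#7: C# E# G# B
Common to both → G#.

G#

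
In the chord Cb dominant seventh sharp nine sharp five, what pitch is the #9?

D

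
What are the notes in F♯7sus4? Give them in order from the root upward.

F#, B, C#, E

F♯7sus4: dominant seventh suspended fourth on F#.
Root: F#
Perfect 4th (4th): B
Perfect 5th (5th): C#
Minor 7th (7th): E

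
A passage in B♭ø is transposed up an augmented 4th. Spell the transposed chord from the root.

E  G  Bb  D

Bb up an augmented 4th → E. New chord: E half-diminished seventh.
- root: E
- minor 3rd: G
- diminished 5th: Bb
- minor 7th: D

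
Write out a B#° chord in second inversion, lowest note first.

In root position, B#° is B#–D#–F#.
Second inversion puts the fifth (F#) in the bass.

F#, B#, D#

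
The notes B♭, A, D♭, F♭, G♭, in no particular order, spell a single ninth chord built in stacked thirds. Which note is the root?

Stacking in thirds gives G♭ – B♭ – D♭ – F♭ – A, so G♭ is the root — G♭ dominant seventh sharp nine.

G♭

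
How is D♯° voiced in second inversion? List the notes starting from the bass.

A, D#, F#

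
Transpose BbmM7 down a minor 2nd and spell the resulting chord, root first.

Bb down a minor 2nd → A. New chord: A minor-major seventh.
Root: A
Minor 3rd (3rd): C
Perfect 5th (5th): E
Major 7th (7th): G#

A – C – E – G#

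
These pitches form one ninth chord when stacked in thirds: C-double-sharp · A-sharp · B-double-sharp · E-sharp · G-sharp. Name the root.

A-sharp

Stacking in thirds gives A-sharp – C-double-sharp – E-sharp – G-sharp – B-double-sharp, so A-sharp is the root — A-sharp dominant seventh sharp nine.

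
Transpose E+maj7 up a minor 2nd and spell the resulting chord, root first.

E up a minor 2nd → F. New chord: F augmented major seventh.
F — root
A — major 3rd
C# — augmented 5th
E — major 7th

F  A  C#  E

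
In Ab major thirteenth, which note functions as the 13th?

Root of Ab major thirteenth = A-flat. The 13th is a major 13th: A-flat up a major 13th → F.

F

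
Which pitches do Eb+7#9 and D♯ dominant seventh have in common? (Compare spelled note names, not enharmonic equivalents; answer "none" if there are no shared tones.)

none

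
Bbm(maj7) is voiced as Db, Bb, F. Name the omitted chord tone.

A

Bbm(maj7) = Bb, Db, F, A. The voicing lacks the 7th (major 7th), A.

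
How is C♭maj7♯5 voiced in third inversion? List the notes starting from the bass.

Bb – Cb – Eb – G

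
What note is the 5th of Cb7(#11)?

Gb

Cb7(#11) is built on Cb; its 5th is a perfect 5th above the root.
A fifth above C uses the letter G, and the perfect 5th above Cb is Gb.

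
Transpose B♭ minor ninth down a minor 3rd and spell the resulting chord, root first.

G Bb D F A

Bb down a minor 3rd → G. New chord: G minor ninth.
G — root
Bb — minor 3rd
D — perfect 5th
F — minor 7th
A — major 9th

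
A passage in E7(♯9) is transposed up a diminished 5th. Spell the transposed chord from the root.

E up a diminished 5th → Bb. New chord: Bb dominant seventh sharp nine.
root → Bb
3rd (major 3rd) → D
5th (perfect 5th) → F
7th (minor 7th) → Ab
9th (augmented 9th) → C#

Bb D F Ab C#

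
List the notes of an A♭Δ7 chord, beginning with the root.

Ab, C, Eb, G

Root Ab, quality major seventh:
Ab — root
C — major 3rd
Eb — perfect 5th
G — major 7th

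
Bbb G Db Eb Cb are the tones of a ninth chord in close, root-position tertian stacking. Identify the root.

Cb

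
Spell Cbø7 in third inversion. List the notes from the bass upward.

Bbb – Cb – Ebb – Gbb

In root position, Cbø7 is Cb–Ebb–Gbb–Bbb.
Third inversion puts the seventh (Bbb) in the bass.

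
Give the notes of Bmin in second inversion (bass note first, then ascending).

F# – B – D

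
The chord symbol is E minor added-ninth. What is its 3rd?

Root of E minor added-ninth = E. The 3rd is a minor 3rd: E up a minor 3rd → G.

G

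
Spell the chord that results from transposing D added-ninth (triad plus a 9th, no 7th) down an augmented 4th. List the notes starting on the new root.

D down an augmented 4th → A-flat. New chord: A-flat added-ninth.
root → A-flat
3rd (major 3rd) → C
5th (perfect 5th) → E-flat
9th (major 9th) → B-flat

A-flat, C, E-flat, B-flat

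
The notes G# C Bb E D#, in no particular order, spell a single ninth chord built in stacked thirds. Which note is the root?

Arranged so that each adjacent pair is a third by letter name: C – E – G# – Bb – D#.
The bottom of that stack, C, is the root (this is C dominant seventh sharp nine sharp five).

C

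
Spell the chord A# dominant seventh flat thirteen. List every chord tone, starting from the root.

A# dominant seventh flat thirteen: dominant seventh flat thirteen on A#.
root → A#
3rd (major 3rd) → C##
5th (perfect 5th) → E#
7th (minor 7th) → G#
13th (minor 13th) → F#

A#, C##, E#, G#, F#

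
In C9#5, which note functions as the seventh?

Root of C9#5 = C. The 7th is a minor 7th: C up a minor 7th → B♭.

B♭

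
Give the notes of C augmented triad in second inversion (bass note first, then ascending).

In root position, C augmented triad is C–E–G-sharp.
Second inversion puts the fifth (G-sharp) in the bass.

G-sharp, C, E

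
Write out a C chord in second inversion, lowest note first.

In root position, C is C–E–G.
Second inversion puts the fifth (G) in the bass.

G, C, E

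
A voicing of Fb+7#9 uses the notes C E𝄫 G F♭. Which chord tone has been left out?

A♭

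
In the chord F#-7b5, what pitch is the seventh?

Root of F#-7b5 = F♯. The 7th is a minor 7th: F♯ up a minor 7th → E.

E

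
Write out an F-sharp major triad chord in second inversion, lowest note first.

C-sharp – F-sharp – A-sharp

In root position, F-sharp major triad is F-sharp–A-sharp–C-sharp.
Second inversion puts the fifth (C-sharp) in the bass.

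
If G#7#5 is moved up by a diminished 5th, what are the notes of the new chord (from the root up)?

D, F♯, A♯, C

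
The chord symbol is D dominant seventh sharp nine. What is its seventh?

D dominant seventh sharp nine is built on D; its 7th is a minor 7th above the root.
A seventh above D uses the letter C, and the minor 7th above D is C.

C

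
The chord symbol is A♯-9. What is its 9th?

B#

Root of A♯-9 = A#. The 9th is a major 9th: A# up a major 9th → B#.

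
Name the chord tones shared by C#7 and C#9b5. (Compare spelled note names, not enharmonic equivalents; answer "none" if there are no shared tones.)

C#7 = C#, E#, G#, B.
C#9b5 = C#, E#, G, B, D#.
Shared: C#, E#, B.

C# E# B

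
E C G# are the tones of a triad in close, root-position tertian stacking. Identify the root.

Arranged so that each adjacent pair is a third by letter name: C – E – G#.
The bottom of that stack, C, is the root (this is C augmented triad).

C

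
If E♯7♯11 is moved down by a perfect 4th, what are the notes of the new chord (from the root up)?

A perfect 4th down from E# is B#, so the new chord is B# dominant seventh sharp eleven.
root → B#
3rd (major 3rd) → D##
5th (perfect 5th) → F##
7th (minor 7th) → A#
11th (augmented 11th) → E##

B#  D##  F##  A#  E##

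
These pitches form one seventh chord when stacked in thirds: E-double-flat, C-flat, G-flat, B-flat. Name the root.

C-flat

Arranged so that each adjacent pair is a third by letter name: C-flat – E-double-flat – G-flat – B-flat.
The bottom of that stack, C-flat, is the root (this is C-flat minor-major seventh).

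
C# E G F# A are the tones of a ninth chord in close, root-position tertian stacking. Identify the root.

F#

Stacking in thirds gives F# – A – C# – E – G, so F# is the root — F# minor seventh flat nine.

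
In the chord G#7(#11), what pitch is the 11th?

C##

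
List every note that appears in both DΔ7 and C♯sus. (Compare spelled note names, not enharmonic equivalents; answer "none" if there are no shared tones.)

F#, C#

DΔ7: D F# A C#
C♯sus: C# F# G#
Common to both → F#, C#.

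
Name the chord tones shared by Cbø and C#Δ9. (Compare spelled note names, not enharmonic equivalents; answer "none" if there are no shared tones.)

Cbø = C♭, E𝄫, G𝄫, B𝄫.
C#Δ9 = C♯, E♯, G♯, B♯, D♯.
Shared: none.

none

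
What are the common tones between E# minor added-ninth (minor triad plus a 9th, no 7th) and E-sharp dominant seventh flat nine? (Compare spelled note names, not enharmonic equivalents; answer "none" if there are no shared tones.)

E-sharp, B-sharp

E# minor added-ninth: E-sharp G-sharp B-sharp F-double-sharp
E-sharp dominant seventh flat nine: E-sharp G-double-sharp B-sharp D-sharp F-sharp
Common to both → E-sharp, B-sharp.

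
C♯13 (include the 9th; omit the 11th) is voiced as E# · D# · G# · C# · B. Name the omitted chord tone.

C♯13 = C#, E#, G#, B, D#, A#. The voicing lacks the 13th (major 13th), A#.

A#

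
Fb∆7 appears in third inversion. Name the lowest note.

Eb

Fb∆7 in root position is Fb–Ab–Cb–Eb.
Third inversion places the seventh in the bass, which is Eb.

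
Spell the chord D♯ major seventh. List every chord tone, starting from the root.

D# F## A# C##

D♯ major seventh is a major seventh built on D#.
- root: D#
- major 3rd: F##
- perfect 5th: A#
- major 7th: C##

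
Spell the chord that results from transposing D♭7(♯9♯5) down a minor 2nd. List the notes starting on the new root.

C, E, G♯, B♭, D♯

D♭ down a minor 2nd → C. New chord: C dominant seventh sharp nine sharp five.
root → C
3rd (major 3rd) → E
5th (augmented 5th) → G♯
7th (minor 7th) → B♭
9th (augmented 9th) → D♯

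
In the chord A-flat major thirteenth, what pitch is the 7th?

G

Root of A-flat major thirteenth = A-flat. The 7th is a major 7th: A-flat up a major 7th → G.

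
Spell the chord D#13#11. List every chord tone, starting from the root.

D#, F##, A#, C#, E#, G##, B#

Root D#, quality dominant thirteenth sharp eleven:
root → D#
3rd (major 3rd) → F##
5th (perfect 5th) → A#
7th (minor 7th) → C#
9th (major 9th) → E#
11th (augmented 11th) → G##
13th (major 13th) → B#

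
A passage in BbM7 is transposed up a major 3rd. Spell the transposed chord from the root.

Bb up a major 3rd → D. New chord: D major seventh.
root → D
3rd (major 3rd) → F#
5th (perfect 5th) → A
7th (major 7th) → C#

D F# A C#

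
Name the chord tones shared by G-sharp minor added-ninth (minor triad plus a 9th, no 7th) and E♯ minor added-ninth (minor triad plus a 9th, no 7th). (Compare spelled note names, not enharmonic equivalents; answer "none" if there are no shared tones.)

G-sharp minor added-ninth: G-sharp B D-sharp A-sharp
E♯ minor added-ninth: E-sharp G-sharp B-sharp F-double-sharp
Common to both → G-sharp.

G-sharp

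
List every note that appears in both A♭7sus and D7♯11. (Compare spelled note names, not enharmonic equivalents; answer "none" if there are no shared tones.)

none

A♭7sus = Ab, Db, Eb, Gb.
D7♯11 = D, F#, A, C, G#.
Shared: none.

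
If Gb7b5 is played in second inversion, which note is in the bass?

Dbb

Gb7b5 in root position is Gb–Bb–Dbb–Fb.
Second inversion places the fifth in the bass, which is Dbb.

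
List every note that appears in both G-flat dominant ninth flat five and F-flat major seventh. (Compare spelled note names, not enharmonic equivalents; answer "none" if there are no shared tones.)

G-flat dominant ninth flat five: G-flat B-flat D-double-flat F-flat A-flat
F-flat major seventh: F-flat A-flat C-flat E-flat
Common to both → F-flat, A-flat.

F-flat  A-flat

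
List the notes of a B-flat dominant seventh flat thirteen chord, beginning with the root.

B-flat dominant seventh flat thirteen: dominant seventh flat thirteen on Bb.
root → Bb
3rd (major 3rd) → D
5th (perfect 5th) → F
7th (minor 7th) → Ab
13th (minor 13th) → Gb

Bb – D – F – Ab – Gb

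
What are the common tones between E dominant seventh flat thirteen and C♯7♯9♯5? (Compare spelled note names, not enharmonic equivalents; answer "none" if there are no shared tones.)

E dominant seventh flat thirteen: E G# B D C
C♯7♯9♯5: C# E# G## B D##
Common to both → B.

B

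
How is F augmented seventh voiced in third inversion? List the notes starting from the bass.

In root position, F augmented seventh is F–A–C#–Eb.
Third inversion puts the seventh (Eb) in the bass.

Eb, F, A, C#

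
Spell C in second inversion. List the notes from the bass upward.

G, C, E

In root position, C is C–E–G.
Second inversion puts the fifth (G) in the bass.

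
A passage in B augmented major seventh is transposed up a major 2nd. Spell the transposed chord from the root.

A major 2nd up from B is C#, so the new chord is C# augmented major seventh.
- root: C#
- major 3rd: E#
- augmented 5th: G##
- major 7th: B#

C# E# G## B#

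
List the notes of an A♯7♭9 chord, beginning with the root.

A♯7♭9: dominant seventh flat nine on A#.
root → A#
3rd (major 3rd) → C##
5th (perfect 5th) → E#
7th (minor 7th) → G#
9th (minor 9th) → B

A#, C##, E#, G#, B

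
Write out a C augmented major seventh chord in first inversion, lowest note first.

E  G-sharp  B  C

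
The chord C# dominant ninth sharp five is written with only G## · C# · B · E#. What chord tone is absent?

The full C# dominant ninth sharp five chord is C#, E#, G##, B, D#.
Comparing with the voicing, the major 9th (9th) — D# — is absent.

D#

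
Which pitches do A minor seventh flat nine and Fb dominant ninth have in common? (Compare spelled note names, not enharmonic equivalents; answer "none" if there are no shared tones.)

none

A minor seventh flat nine = A, C, E, G, B-flat.
Fb dominant ninth = F-flat, A-flat, C-flat, E-double-flat, G-flat.
Shared: none.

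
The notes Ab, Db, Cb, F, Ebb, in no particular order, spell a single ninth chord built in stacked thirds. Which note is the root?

Db

Stacking in thirds gives Db – F – Ab – Cb – Ebb, so Db is the root — Db dominant seventh flat nine.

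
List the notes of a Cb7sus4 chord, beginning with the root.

Cb Fb Gb Bbb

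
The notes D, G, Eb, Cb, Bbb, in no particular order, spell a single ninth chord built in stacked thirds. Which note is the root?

Stacking in thirds gives Cb – Eb – G – Bbb – D, so Cb is the root — Cb dominant seventh sharp nine sharp five.

Cb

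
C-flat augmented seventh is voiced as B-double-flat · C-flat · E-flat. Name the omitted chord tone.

C-flat augmented seventh = C-flat, E-flat, G, B-double-flat. The voicing lacks the 5th (augmented 5th), G.

G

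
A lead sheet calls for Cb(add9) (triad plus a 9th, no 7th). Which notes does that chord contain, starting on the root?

Cb – Eb – Gb – Db

Root Cb, quality added-ninth:
Root: Cb
Major 3rd (3rd): Eb
Perfect 5th (5th): Gb
Major 9th (9th): Db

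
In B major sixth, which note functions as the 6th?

G-sharp

B major sixth is built on B; its 6th is a major 6th above the root.
A sixth above B uses the letter G, and the major 6th above B is G-sharp.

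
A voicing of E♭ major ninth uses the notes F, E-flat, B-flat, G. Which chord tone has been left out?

D

E♭ major ninth = E-flat, G, B-flat, D, F. The voicing lacks the 7th (major 7th), D.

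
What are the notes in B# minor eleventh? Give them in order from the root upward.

B-sharp D-sharp F-double-sharp A-sharp C-double-sharp E-sharp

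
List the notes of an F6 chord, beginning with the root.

Root F, quality major sixth:
- root: F
- major 3rd: A
- perfect 5th: C
- major 6th: D

F – A – C – D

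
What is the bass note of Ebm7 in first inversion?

Ebm7 = E♭–G♭–B♭–D♭. First inversion → third in the bass = G♭.

G♭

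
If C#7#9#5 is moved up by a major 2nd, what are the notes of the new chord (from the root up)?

Transposed root: C# → D# (major 2nd up). So we spell D# dominant seventh sharp nine sharp five:
- root: D#
- major 3rd: F##
- augmented 5th: A##
- minor 7th: C#
- augmented 9th: E##

D# – F## – A## – C# – E##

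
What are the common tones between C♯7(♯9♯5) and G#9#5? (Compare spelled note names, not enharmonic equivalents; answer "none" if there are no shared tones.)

D##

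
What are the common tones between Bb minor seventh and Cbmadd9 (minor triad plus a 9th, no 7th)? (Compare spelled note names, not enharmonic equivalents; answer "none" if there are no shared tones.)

Db

Bb minor seventh = Bb, Db, F, Ab.
Cbmadd9 = Cb, Ebb, Gb, Db.
Shared: Db.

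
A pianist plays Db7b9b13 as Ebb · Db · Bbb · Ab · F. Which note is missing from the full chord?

Cb

Db7b9b13 = Db, F, Ab, Cb, Ebb, Bbb. The voicing lacks the 7th (minor 7th), Cb.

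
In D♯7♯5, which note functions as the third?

F##

D♯7♯5 is built on D#; its 3rd is a major 3rd above the root.
A third above D uses the letter F, and the major 3rd above D# is F##.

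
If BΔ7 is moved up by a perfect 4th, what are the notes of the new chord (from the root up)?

E G# B D#

Transposed root: B → E (perfect 4th up). So we spell E major seventh:
- root: E
- major 3rd: G#
- perfect 5th: B
- major 7th: D#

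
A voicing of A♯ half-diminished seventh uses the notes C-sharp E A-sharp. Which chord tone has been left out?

A♯ half-diminished seventh = A-sharp, C-sharp, E, G-sharp. The voicing lacks the 7th (minor 7th), G-sharp.

G-sharp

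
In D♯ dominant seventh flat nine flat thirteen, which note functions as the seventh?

C-sharp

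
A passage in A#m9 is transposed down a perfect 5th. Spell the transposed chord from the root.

D#  F#  A#  C#  E#

A# down a perfect 5th → D#. New chord: D# minor ninth.
- root: D#
- minor 3rd: F#
- perfect 5th: A#
- minor 7th: C#
- major 9th: E#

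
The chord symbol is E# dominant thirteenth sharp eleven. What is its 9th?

F##

E# dominant thirteenth sharp eleven is built on E#; its 9th is a major 9th above the root.
A second above E uses the letter F, and the major 9th above E# is F##.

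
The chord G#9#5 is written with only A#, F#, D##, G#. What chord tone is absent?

B#

G#9#5 = G#, B#, D##, F#, A#. The voicing lacks the 3rd (major 3rd), B#.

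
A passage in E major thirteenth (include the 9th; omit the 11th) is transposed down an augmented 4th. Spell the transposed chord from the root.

B-flat, D, F, A, C, G

E down an augmented 4th → B-flat. New chord: B-flat major thirteenth.
B-flat — root
D — major 3rd
F — perfect 5th
A — major 7th
C — major 9th
G — major 13th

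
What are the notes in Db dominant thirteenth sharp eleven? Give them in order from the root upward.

D-flat, F, A-flat, C-flat, E-flat, G, B-flat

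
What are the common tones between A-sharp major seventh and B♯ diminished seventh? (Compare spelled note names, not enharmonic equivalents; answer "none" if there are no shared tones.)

none

A-sharp major seventh: A# C## E# G##
B♯ diminished seventh: B# D# F# A
Common to both → none.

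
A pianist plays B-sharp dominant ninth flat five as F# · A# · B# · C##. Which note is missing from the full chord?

D##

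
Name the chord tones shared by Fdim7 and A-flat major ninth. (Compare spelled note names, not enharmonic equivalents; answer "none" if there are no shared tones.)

Ab

Fdim7: F Ab Cb Ebb
A-flat major ninth: Ab C Eb G Bb
Common to both → Ab.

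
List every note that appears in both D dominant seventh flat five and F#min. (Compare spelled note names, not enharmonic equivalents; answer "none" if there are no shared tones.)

F#

D dominant seventh flat five: D F# Ab C
F#min: F# A C#
Common to both → F#.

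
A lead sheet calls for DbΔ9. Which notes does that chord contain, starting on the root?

Db, F, Ab, C, Eb

DbΔ9: major ninth on Db.
root → Db
3rd (major 3rd) → F
5th (perfect 5th) → Ab
7th (major 7th) → C
9th (major 9th) → Eb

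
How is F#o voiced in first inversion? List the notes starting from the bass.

In root position, F#o is F#–A–C.
First inversion puts the third (A) in the bass.

A, C, F#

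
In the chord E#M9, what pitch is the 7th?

Root of E#M9 = E#. The 7th is a major 7th: E# up a major 7th → D##.

D##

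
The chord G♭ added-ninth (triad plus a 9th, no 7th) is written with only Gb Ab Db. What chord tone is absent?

Bb

G♭ added-ninth = Gb, Bb, Db, Ab. The voicing lacks the 3rd (major 3rd), Bb.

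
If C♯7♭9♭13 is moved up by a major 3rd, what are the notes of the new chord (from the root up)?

E# G## B# D# F# C#

C# up a major 3rd → E#. New chord: E# dominant seventh flat nine flat thirteen.
E# — root
G## — major 3rd
B# — perfect 5th
D# — minor 7th
F# — minor 9th
C# — minor 13th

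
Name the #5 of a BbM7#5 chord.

F#

Root of BbM7#5 = Bb. The 5th is an augmented 5th: Bb up an augmented 5th → F#.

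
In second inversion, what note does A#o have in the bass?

E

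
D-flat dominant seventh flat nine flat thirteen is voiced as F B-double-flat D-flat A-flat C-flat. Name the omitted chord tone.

E-double-flat

The full D-flat dominant seventh flat nine flat thirteen chord is D-flat, F, A-flat, C-flat, E-double-flat, B-double-flat.
Comparing with the voicing, the minor 9th (9th) — E-double-flat — is absent.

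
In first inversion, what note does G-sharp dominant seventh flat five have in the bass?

G-sharp dominant seventh flat five in root position is G-sharp–B-sharp–D–F-sharp.
First inversion places the third in the bass, which is B-sharp.

B-sharp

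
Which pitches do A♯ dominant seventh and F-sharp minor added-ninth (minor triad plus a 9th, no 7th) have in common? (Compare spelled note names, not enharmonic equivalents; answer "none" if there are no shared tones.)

G-sharp

A♯ dominant seventh = A-sharp, C-double-sharp, E-sharp, G-sharp.
F-sharp minor added-ninth = F-sharp, A, C-sharp, G-sharp.
Shared: G-sharp.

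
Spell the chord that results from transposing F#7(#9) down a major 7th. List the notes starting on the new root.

G  B  D  F  A#

Transposed root: F# → G (major 7th down). So we spell G dominant seventh sharp nine:
- root: G
- major 3rd: B
- perfect 5th: D
- minor 7th: F
- augmented 9th: A#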